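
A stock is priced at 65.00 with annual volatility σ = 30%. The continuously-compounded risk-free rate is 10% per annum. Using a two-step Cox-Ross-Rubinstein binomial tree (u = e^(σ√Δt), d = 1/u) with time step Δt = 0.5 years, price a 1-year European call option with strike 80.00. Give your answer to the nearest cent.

5.63

CRR parameters: u = e^(σ√Δt) = e^(0.3·√0.5) = 1.2363, d = 1/u = 0.8089
Per-period rate: rΔt = 0.1·0.5 = 0.05, so R = e^0.05 = 1.0513
Risk-neutral probability p = (e^0.05 − 0.8089)/(1.2363 − 0.8089) = 0.2424/0.4275 = 0.5671
Terminal stock prices: S_uu = 99.35, S_ud = 65, S_dd = 42.53
Terminal payoffs (S − K): max(19.35, 0) = 19.35, max(-15, 0) = 0, max(-37.47, 0) = 0
Node u (S = 80.36): V_u = e^(−0.05)·[0.5671·19.3502 + 0.4329·0.0000] = 10.4385
Node d (S = 52.58): V_d = e^(−0.05)·[0.5671·0.0000 + 0.4329·0.0000] = 0.0000
Node 0 (S = 65): V_0 = e^(−0.05)·[0.5671·10.4385 + 0.4329·0.0000] = 5.6311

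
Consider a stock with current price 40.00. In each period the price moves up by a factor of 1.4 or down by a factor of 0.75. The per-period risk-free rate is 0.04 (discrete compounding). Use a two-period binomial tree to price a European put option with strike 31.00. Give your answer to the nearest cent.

2.41

Risk-neutral probability p = (1 + 0.04 − 0.75)/(1.4 − 0.75) = 0.2900/0.6500 = 0.4462
Terminal stock prices: S_uu = 78.4, S_ud = 42, S_dd = 22.5
Terminal payoffs (K − S): max(-47.4, 0) = 0, max(-11, 0) = 0, max(8.5, 0) = 8.5
Node u (S = 56): V_u = 1/1.04·[0.4462·0.0000 + 0.5538·0.0000] = 0.0000
Node d (S = 30): V_d = 1/1.04·[0.4462·0.0000 + 0.5538·8.5000] = 4.5266
Node 0 (S = 40): V_0 = 1/1.04·[0.4462·0.0000 + 0.5538·4.5266] = 2.4106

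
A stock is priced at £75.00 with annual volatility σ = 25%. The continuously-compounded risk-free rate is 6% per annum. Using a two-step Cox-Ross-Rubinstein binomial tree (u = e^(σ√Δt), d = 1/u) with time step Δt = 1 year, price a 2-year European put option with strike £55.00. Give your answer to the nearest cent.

£1.63

CRR parameters: u = e^(σ√Δt) = e^(0.25·√1) = 1.2840, d = 1/u = 0.7788
Per-period rate: rΔt = 0.06·1 = 0.06, so R = e^0.06 = 1.0618
Risk-neutral probability p = (e^0.06 − 0.7788)/(1.2840 − 0.7788) = 0.2830/0.5052 = 0.5602
Terminal stock prices: S_uu = 123.7, S_ud = 75, S_dd = 45.49
Terminal payoffs (K − S): max(-68.65, 0) = 0, max(-20, 0) = 0, max(9.51, 0) = 9.51
Node u (S = 96.3): V_u = e^(−0.06)·[0.5602·0.0000 + 0.4398·0.0000] = 0.0000
Node d (S = 58.41): V_d = e^(−0.06)·[0.5602·0.0000 + 0.4398·9.5102] = 3.9389
Node 0 (S = 75): V_0 = e^(−0.06)·[0.5602·0.0000 + 0.4398·3.9389] = 1.6314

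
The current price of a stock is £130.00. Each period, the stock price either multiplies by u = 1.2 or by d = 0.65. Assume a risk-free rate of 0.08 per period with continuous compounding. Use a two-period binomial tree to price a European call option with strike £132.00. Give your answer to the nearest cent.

Risk-neutral probability p = (e^0.08 − 0.65)/(1.2 − 0.65) = 0.4333/0.5500 = 0.7878
Terminal stock prices: S_uu = 187.2, S_ud = 101.4, S_dd = 54.93
Terminal payoffs (S − K): max(55.2, 0) = 55.2, max(-30.6, 0) = 0, max(-77.07, 0) = 0
Node u (S = 156): V_u = e^(−0.08)·[0.7878·55.2000 + 0.2122·0.0000] = 40.1429
Node d (S = 84.5): V_d = e^(−0.08)·[0.7878·0.0000 + 0.2122·0.0000] = 0.0000
Node 0 (S = 130): V_0 = e^(−0.08)·[0.7878·40.1429 + 0.2122·0.0000] = 29.1930

£29.19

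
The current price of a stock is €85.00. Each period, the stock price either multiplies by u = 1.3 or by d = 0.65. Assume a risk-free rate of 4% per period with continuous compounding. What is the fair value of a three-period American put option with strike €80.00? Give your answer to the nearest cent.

€12.31

Risk-neutral probability p = (e^0.04 − 0.65)/(1.3 − 0.65) = 0.3908/0.6500 = 0.6012
Terminal stock prices: S_uuu = 186.7, S_uud = 93.37, S_udd = 46.69, S_ddd = 23.34
Terminal payoffs (K − S): max(-106.7, 0) = 0, max(-13.37, 0) = 0, max(33.31, 0) = 33.31, max(56.66, 0) = 56.66
Node uu (S = 143.7): continuation = e^(−0.04)·[0.6012·0.0000 + 0.3988·0.0000] = 0.0000; exercise value = 0.0000 ≤ continuation, so V_uu = 0.0000
Node ud (S = 71.83): continuation = e^(−0.04)·[0.6012·0.0000 + 0.3988·33.3137] = 12.7631; exercise value = 8.1750 ≤ continuation, so V_ud = 12.7631
Node dd (S = 35.91): continuation = e^(−0.04)·[0.6012·33.3137 + 0.3988·56.6569] = 40.9507; exercise value = 44.0875 > continuation, so V_dd = 44.0875 (exercise)
Node u (S = 110.5): continuation = e^(−0.04)·[0.6012·0.0000 + 0.3988·12.7631] = 4.8898; exercise value = 0.0000 ≤ continuation, so V_u = 4.8898
Node d (S = 55.25): continuation = e^(−0.04)·[0.6012·12.7631 + 0.3988·44.0875] = 24.2636; exercise value = 24.7500 > continuation, so V_d = 24.7500 (exercise)
Node 0 (S = 85): continuation = e^(−0.04)·[0.6012·4.8898 + 0.3988·24.7500] = 12.3068; exercise value = 0.0000 ≤ continuation, so V_0 = 12.3068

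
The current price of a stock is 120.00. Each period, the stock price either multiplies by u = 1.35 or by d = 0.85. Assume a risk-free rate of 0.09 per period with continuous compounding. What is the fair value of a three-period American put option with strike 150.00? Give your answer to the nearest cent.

Risk-neutral probability p = (e^0.09 − 0.85)/(1.35 − 0.85) = 0.2442/0.5000 = 0.4883
Terminal stock prices: S_uuu = 295.2, S_uud = 185.9, S_udd = 117, S_ddd = 73.69
Terminal payoffs (K − S): max(-145.2, 0) = 0, max(-35.9, 0) = 0, max(32.96, 0) = 32.96, max(76.31, 0) = 76.31
Node uu (S = 218.7): continuation = e^(−0.09)·[0.4883·0.0000 + 0.5117·0.0000] = 0.0000; exercise value = 0.0000 ≤ continuation, so V_uu = 0.0000
Node ud (S = 137.7): continuation = e^(−0.09)·[0.4883·0.0000 + 0.5117·32.9550] = 15.4102; exercise value = 12.3000 ≤ continuation, so V_ud = 15.4102
Node dd (S = 86.7): continuation = e^(−0.09)·[0.4883·32.9550 + 0.5117·76.3050] = 50.3897; exercise value = 63.3000 > continuation, so V_dd = 63.3000 (exercise)
Node u (S = 162): continuation = e^(−0.09)·[0.4883·0.0000 + 0.5117·15.4102] = 7.2060; exercise value = 0.0000 ≤ continuation, so V_u = 7.2060
Node d (S = 102): continuation = e^(−0.09)·[0.4883·15.4102 + 0.5117·63.3000] = 36.4778; exercise value = 48.0000 > continuation, so V_d = 48.0000 (exercise)
Node 0 (S = 120): continuation = e^(−0.09)·[0.4883·7.2060 + 0.5117·48.0000] = 25.6617; exercise value = 30.0000 > continuation, so V_0 = 30.0000 (exercise)

30.00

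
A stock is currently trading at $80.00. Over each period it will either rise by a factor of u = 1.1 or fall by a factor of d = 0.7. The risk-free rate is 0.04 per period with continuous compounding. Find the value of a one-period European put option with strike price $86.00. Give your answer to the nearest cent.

Risk-neutral probability p = (e^0.04 − 0.7)/(1.1 − 0.7) = 0.3408/0.4000 = 0.8520
Terminal stock prices: S_u = 88, S_d = 56
Terminal payoffs (K − S): max(-2, 0) = 0, max(30, 0) = 30
Node 0 (S = 80): V_0 = e^(−0.04)·[0.8520·0.0000 + 0.1480·30.0000] = 4.2651

$4.27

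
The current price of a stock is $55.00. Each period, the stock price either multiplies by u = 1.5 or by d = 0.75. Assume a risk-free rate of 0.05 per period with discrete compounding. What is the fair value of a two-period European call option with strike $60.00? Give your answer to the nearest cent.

$10.07

Risk-neutral probability p = (1 + 0.05 − 0.75)/(1.5 − 0.75) = 0.3000/0.7500 = 0.4000
Terminal stock prices: S_uu = 123.8, S_ud = 61.88, S_dd = 30.94
Terminal payoffs (S − K): max(63.75, 0) = 63.75, max(1.875, 0) = 1.875, max(-29.06, 0) = 0
Node u (S = 82.5): V_u = 1/1.05·[0.4000·63.7500 + 0.6000·1.8750] = 25.3571
Node d (S = 41.25): V_d = 1/1.05·[0.4000·1.8750 + 0.6000·0.0000] = 0.7143
Node 0 (S = 55): V_0 = 1/1.05·[0.4000·25.3571 + 0.6000·0.7143] = 10.0680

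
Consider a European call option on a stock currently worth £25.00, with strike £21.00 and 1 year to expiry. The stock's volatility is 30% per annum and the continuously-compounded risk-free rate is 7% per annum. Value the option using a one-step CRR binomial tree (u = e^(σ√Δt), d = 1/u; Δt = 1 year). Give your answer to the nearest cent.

£6.47

CRR parameters: u = e^(σ√Δt) = e^(0.3·√1) = 1.3499, d = 1/u = 0.7408
Per-period rate: rΔt = 0.07·1 = 0.07, so R = e^0.07 = 1.0725
Risk-neutral probability p = (e^0.07 − 0.7408)/(1.3499 − 0.7408) = 0.3317/0.6090 = 0.5446
Terminal stock prices: S_u = 33.75, S_d = 18.52
Terminal payoffs (S − K): max(12.75, 0) = 12.75, max(-2.48, 0) = 0
Node 0 (S = 25): V_0 = e^(−0.07)·[0.5446·12.7465 + 0.4554·0.0000] = 6.4725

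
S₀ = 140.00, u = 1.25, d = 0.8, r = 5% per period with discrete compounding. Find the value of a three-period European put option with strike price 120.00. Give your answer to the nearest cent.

5.94

Risk-neutral probability p = (1 + 0.05 − 0.8)/(1.25 − 0.8) = 0.2500/0.4500 = 0.5556
Terminal stock prices: S_uuu = 273.4, S_uud = 175, S_udd = 112, S_ddd = 71.68
Terminal payoffs (K − S): max(-153.4, 0) = 0, max(-55, 0) = 0, max(8, 0) = 8, max(48.32, 0) = 48.32
Node uu (S = 218.8): V_uu = 1/1.05·[0.5556·0.0000 + 0.4444·0.0000] = 0.0000
Node ud (S = 140): V_ud = 1/1.05·[0.5556·0.0000 + 0.4444·8.0000] = 3.3862
Node dd (S = 89.6): V_dd = 1/1.05·[0.5556·8.0000 + 0.4444·48.3200] = 24.6857
Node u (S = 175): V_u = 1/1.05·[0.5556·0.0000 + 0.4444·3.3862] = 1.4333
Node d (S = 112): V_d = 1/1.05·[0.5556·3.3862 + 0.4444·24.6857] = 12.2406
Node 0 (S = 140): V_0 = 1/1.05·[0.5556·1.4333 + 0.4444·12.2406] = 5.9396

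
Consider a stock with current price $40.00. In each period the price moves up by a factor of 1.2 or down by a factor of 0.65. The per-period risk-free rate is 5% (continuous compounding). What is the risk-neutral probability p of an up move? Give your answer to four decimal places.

p = 0.7296

Risk-neutral probability p = (e^0.05 − 0.65)/(1.2 − 0.65) = 0.4013/0.5500 = 0.7296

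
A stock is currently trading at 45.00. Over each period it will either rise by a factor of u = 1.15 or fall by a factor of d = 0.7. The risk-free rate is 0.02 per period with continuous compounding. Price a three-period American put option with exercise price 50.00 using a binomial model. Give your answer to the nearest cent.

Risk-neutral probability p = (e^0.02 − 0.7)/(1.15 − 0.7) = 0.3202/0.4500 = 0.7116
Terminal stock prices: S_uuu = 68.44, S_uud = 41.66, S_udd = 25.36, S_ddd = 15.43
Terminal payoffs (K − S): max(-18.44, 0) = 0, max(8.341, 0) = 8.341, max(24.64, 0) = 24.64, max(34.57, 0) = 34.57
Node uu (S = 59.51): continuation = e^(−0.02)·[0.7116·0.0000 + 0.2884·8.3413] = 2.3583; exercise value = 0.0000 ≤ continuation, so V_uu = 2.3583
Node ud (S = 36.22): continuation = e^(−0.02)·[0.7116·8.3413 + 0.2884·24.6425] = 12.7849; exercise value = 13.7750 > continuation, so V_ud = 13.7750 (exercise)
Node dd (S = 22.05): continuation = e^(−0.02)·[0.7116·24.6425 + 0.2884·34.5650] = 26.9599; exercise value = 27.9500 > continuation, so V_dd = 27.9500 (exercise)
Node u (S = 51.75): continuation = e^(−0.02)·[0.7116·2.3583 + 0.2884·13.7750] = 5.5395; exercise value = 0.0000 ≤ continuation, so V_u = 5.5395
Node d (S = 31.5): continuation = e^(−0.02)·[0.7116·13.7750 + 0.2884·27.9500] = 17.5099; exercise value = 18.5000 > continuation, so V_d = 18.5000 (exercise)
Node 0 (S = 45): continuation = e^(−0.02)·[0.7116·5.5395 + 0.2884·18.5000] = 9.0941; exercise value = 5.0000 ≤ continuation, so V_0 = 9.0941

9.09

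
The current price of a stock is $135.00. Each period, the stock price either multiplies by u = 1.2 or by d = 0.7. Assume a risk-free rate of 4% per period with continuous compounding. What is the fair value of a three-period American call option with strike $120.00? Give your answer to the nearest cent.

Risk-neutral probability p = (e^0.04 − 0.7)/(1.2 − 0.7) = 0.3408/0.5000 = 0.6816
Terminal stock prices: S_uuu = 233.3, S_uud = 136.1, S_udd = 79.38, S_ddd = 46.3
Terminal payoffs (S − K): max(113.3, 0) = 113.3, max(16.08, 0) = 16.08, max(-40.62, 0) = 0, max(-73.7, 0) = 0
Node uu (S = 194.4): continuation = e^(−0.04)·[0.6816·113.2800 + 0.3184·16.0800] = 79.1053; exercise value = 74.4000 ≤ continuation, so V_uu = 79.1053
Node ud (S = 113.4): continuation = e^(−0.04)·[0.6816·16.0800 + 0.3184·0.0000] = 10.5307; exercise value = 0.0000 ≤ continuation, so V_ud = 10.5307
Node dd (S = 66.15): continuation = e^(−0.04)·[0.6816·0.0000 + 0.3184·0.0000] = 0.0000; exercise value = 0.0000 ≤ continuation, so V_dd = 0.0000
Node u (S = 162): continuation = e^(−0.04)·[0.6816·79.1053 + 0.3184·10.5307] = 55.0269; exercise value = 42.0000 ≤ continuation, so V_u = 55.0269
Node d (S = 94.5): continuation = e^(−0.04)·[0.6816·10.5307 + 0.3184·0.0000] = 6.8965; exercise value = 0.0000 ≤ continuation, so V_d = 6.8965
Node 0 (S = 135): continuation = e^(−0.04)·[0.6816·55.0269 + 0.3184·6.8965] = 38.1464; exercise value = 15.0000 ≤ continuation, so V_0 = 38.1464

$38.15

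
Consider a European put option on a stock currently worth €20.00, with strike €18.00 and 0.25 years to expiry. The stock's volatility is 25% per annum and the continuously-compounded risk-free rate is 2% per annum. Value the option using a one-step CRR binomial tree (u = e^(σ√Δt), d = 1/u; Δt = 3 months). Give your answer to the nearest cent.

€0.18

CRR parameters: u = e^(σ√Δt) = e^(0.25·√0.25) = 1.1331, d = 1/u = 0.8825
Per-period rate: rΔt = 0.02·0.25 = 0.005, so R = e^0.005 = 1.0050
Risk-neutral probability p = (e^0.005 − 0.8825)/(1.1331 − 0.8825) = 0.1225/0.2507 = 0.4888
Terminal stock prices: S_u = 22.66, S_d = 17.65
Terminal payoffs (K − S): max(-4.663, 0) = 0, max(0.3501, 0) = 0.3501
Node 0 (S = 20): V_0 = e^(−0.005)·[0.4888·0.0000 + 0.5112·0.3501] = 0.1781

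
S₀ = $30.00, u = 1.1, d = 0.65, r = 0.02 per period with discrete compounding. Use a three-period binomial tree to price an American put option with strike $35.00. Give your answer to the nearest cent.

Risk-neutral probability p = (1 + 0.02 − 0.65)/(1.1 − 0.65) = 0.3700/0.4500 = 0.8222
Terminal stock prices: S_uuu = 39.93, S_uud = 23.6, S_udd = 13.94, S_ddd = 8.239
Terminal payoffs (K − S): max(-4.93, 0) = 0, max(11.4, 0) = 11.4, max(21.06, 0) = 21.06, max(26.76, 0) = 26.76
Node uu (S = 36.3): continuation = 1/1.02·[0.8222·0.0000 + 0.1778·11.4050] = 1.9878; exercise value = 0.0000 ≤ continuation, so V_uu = 1.9878
Node ud (S = 21.45): continuation = 1/1.02·[0.8222·11.4050 + 0.1778·21.0575] = 12.8637; exercise value = 13.5500 > continuation, so V_ud = 13.5500 (exercise)
Node dd (S = 12.68): continuation = 1/1.02·[0.8222·21.0575 + 0.1778·26.7613] = 21.6387; exercise value = 22.3250 > continuation, so V_dd = 22.3250 (exercise)
Node u (S = 33): continuation = 1/1.02·[0.8222·1.9878 + 0.1778·13.5500] = 3.9640; exercise value = 2.0000 ≤ continuation, so V_u = 3.9640
Node d (S = 19.5): continuation = 1/1.02·[0.8222·13.5500 + 0.1778·22.3250] = 14.8137; exercise value = 15.5000 > continuation, so V_d = 15.5000 (exercise)
Node 0 (S = 30): continuation = 1/1.02·[0.8222·3.9640 + 0.1778·15.5000] = 5.8969; exercise value = 5.0000 ≤ continuation, so V_0 = 5.8969

$5.90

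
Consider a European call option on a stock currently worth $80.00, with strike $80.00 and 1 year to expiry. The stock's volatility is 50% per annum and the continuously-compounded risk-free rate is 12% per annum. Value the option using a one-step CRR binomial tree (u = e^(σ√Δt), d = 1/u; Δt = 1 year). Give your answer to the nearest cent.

CRR parameters: u = e^(σ√Δt) = e^(0.5·√1) = 1.6487, d = 1/u = 0.6065
Per-period rate: rΔt = 0.12·1 = 0.12, so R = e^0.12 = 1.1275
Risk-neutral probability p = (e^0.12 − 0.6065)/(1.6487 − 0.6065) = 0.5210/1.0422 = 0.4999
Terminal stock prices: S_u = 131.9, S_d = 48.52
Terminal payoffs (S − K): max(51.9, 0) = 51.9, max(-31.48, 0) = 0
Node 0 (S = 80): V_0 = e^(−0.12)·[0.4999·51.8977 + 0.5001·0.0000] = 23.0089

$23.01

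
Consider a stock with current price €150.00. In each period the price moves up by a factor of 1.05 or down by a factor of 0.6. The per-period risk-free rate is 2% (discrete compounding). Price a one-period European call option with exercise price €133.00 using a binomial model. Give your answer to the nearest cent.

€22.42

Risk-neutral probability p = (1 + 0.02 − 0.6)/(1.05 − 0.6) = 0.4200/0.4500 = 0.9333
Terminal stock prices: S_u = 157.5, S_d = 90
Terminal payoffs (S − K): max(24.5, 0) = 24.5, max(-43, 0) = 0
Node 0 (S = 150): V_0 = 1/1.02·[0.9333·24.5000 + 0.0667·0.0000] = 22.4183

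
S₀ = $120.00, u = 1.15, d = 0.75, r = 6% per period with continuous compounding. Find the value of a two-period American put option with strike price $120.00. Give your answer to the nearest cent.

Risk-neutral probability p = (e^0.06 − 0.75)/(1.15 − 0.75) = 0.3118/0.4000 = 0.7796
Terminal stock prices: S_uu = 158.7, S_ud = 103.5, S_dd = 67.5
Terminal payoffs (K − S): max(-38.7, 0) = 0, max(16.5, 0) = 16.5, max(52.5, 0) = 52.5
Node u (S = 138): continuation = e^(−0.06)·[0.7796·0.0000 + 0.2204·16.5000] = 3.4250; exercise value = 0.0000 ≤ continuation, so V_u = 3.4250
Node d (S = 90): continuation = e^(−0.06)·[0.7796·16.5000 + 0.2204·52.5000] = 23.0117; exercise value = 30.0000 > continuation, so V_d = 30.0000 (exercise)
Node 0 (S = 120): continuation = e^(−0.06)·[0.7796·3.4250 + 0.2204·30.0000] = 8.7418; exercise value = 0.0000 ≤ continuation, so V_0 = 8.7418

$8.74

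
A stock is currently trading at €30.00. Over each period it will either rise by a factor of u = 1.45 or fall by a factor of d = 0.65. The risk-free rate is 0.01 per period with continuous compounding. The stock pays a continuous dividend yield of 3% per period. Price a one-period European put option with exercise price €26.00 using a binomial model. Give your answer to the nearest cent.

Per-period risk-free factor R = e^0.01 = 1.0101; dividend-adjusted growth = e^(0.01−0.03) = 0.9802.
Risk-neutral probability p = (0.9802 − 0.65)/(1.45 − 0.65) = 0.3302/0.8000 = 0.4127
Terminal stock prices: S_u = 43.5, S_d = 19.5
Terminal payoffs (K − S): max(-17.5, 0) = 0, max(6.5, 0) = 6.5
Node 0 (S = 30): V_0 = e^(−0.01)·[0.4127·0.0000 + 0.5873·6.5000] = 3.7792

€3.78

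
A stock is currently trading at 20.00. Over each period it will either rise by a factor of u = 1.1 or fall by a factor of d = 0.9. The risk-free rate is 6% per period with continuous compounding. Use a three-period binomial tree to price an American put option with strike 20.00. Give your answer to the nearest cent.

Risk-neutral probability p = (e^0.06 − 0.9)/(1.1 − 0.9) = 0.1618/0.2000 = 0.8092
Terminal stock prices: S_uuu = 26.62, S_uud = 21.78, S_udd = 17.82, S_ddd = 14.58
Terminal payoffs (K − S): max(-6.62, 0) = 0, max(-1.78, 0) = 0, max(2.18, 0) = 2.18, max(5.42, 0) = 5.42
Node uu (S = 24.2): continuation = e^(−0.06)·[0.8092·0.0000 + 0.1908·0.0000] = 0.0000; exercise value = 0.0000 ≤ continuation, so V_uu = 0.0000
Node ud (S = 19.8): continuation = e^(−0.06)·[0.8092·0.0000 + 0.1908·2.1800] = 0.3918; exercise value = 0.2000 ≤ continuation, so V_ud = 0.3918
Node dd (S = 16.2): continuation = e^(−0.06)·[0.8092·2.1800 + 0.1908·5.4200] = 2.6353; exercise value = 3.8000 > continuation, so V_dd = 3.8000 (exercise)
Node u (S = 22): continuation = e^(−0.06)·[0.8092·0.0000 + 0.1908·0.3918] = 0.0704; exercise value = 0.0000 ≤ continuation, so V_u = 0.0704
Node d (S = 18): continuation = e^(−0.06)·[0.8092·0.3918 + 0.1908·3.8000] = 0.9814; exercise value = 2.0000 > continuation, so V_d = 2.0000 (exercise)
Node 0 (S = 20): continuation = e^(−0.06)·[0.8092·0.0704 + 0.1908·2.0000] = 0.4131; exercise value = 0.0000 ≤ continuation, so V_0 = 0.4131

0.41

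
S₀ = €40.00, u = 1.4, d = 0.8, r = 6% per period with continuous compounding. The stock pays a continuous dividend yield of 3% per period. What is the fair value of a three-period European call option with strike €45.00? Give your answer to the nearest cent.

Per-period risk-free factor R = e^0.06 = 1.0618; dividend-adjusted growth = e^(0.06−0.03) = 1.0305.
Risk-neutral probability p = (1.0305 − 0.8)/(1.4 − 0.8) = 0.2305/0.6000 = 0.3841
Terminal stock prices: S_uuu = 109.8, S_uud = 62.72, S_udd = 35.84, S_ddd = 20.48
Terminal payoffs (S − K): max(64.76, 0) = 64.76, max(17.72, 0) = 17.72, max(-9.16, 0) = 0, max(-24.52, 0) = 0
Node uu (S = 78.4): V_uu = e^(−0.06)·[0.3841·64.7600 + 0.6159·17.7200] = 33.7035
Node ud (S = 44.8): V_ud = e^(−0.06)·[0.3841·17.7200 + 0.6159·0.0000] = 6.4097
Node dd (S = 25.6): V_dd = e^(−0.06)·[0.3841·0.0000 + 0.6159·0.0000] = 0.0000
Node u (S = 56): V_u = e^(−0.06)·[0.3841·33.7035 + 0.6159·6.4097] = 15.9093
Node d (S = 32): V_d = e^(−0.06)·[0.3841·6.4097 + 0.6159·0.0000] = 2.3185
Node 0 (S = 40): V_0 = e^(−0.06)·[0.3841·15.9093 + 0.6159·2.3185] = 7.0996

€7.10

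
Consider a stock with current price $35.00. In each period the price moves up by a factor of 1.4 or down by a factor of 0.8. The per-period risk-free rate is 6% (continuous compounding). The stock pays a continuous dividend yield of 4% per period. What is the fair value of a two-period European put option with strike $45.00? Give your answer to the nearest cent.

Per-period risk-free factor R = e^0.06 = 1.0618; dividend-adjusted growth = e^(0.06−0.04) = 1.0202.
Risk-neutral probability p = (1.0202 − 0.8)/(1.4 − 0.8) = 0.2202/0.6000 = 0.3670
Terminal stock prices: S_uu = 68.6, S_ud = 39.2, S_dd = 22.4
Terminal payoffs (K − S): max(-23.6, 0) = 0, max(5.8, 0) = 5.8, max(22.6, 0) = 22.6
Node u (S = 49): V_u = e^(−0.06)·[0.3670·0.0000 + 0.6330·5.8000] = 3.4576
Node d (S = 28): V_d = e^(−0.06)·[0.3670·5.8000 + 0.6330·22.6000] = 15.4773
Node 0 (S = 35): V_0 = e^(−0.06)·[0.3670·3.4576 + 0.6330·15.4773] = 10.4216

$10.42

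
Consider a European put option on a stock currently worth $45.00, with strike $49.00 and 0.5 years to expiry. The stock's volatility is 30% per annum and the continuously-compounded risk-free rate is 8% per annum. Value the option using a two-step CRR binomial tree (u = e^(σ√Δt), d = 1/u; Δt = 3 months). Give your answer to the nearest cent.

$5.24

CRR parameters: u = e^(σ√Δt) = e^(0.3·√0.25) = 1.1618, d = 1/u = 0.8607
Per-period rate: rΔt = 0.08·0.25 = 0.02, so R = e^0.02 = 1.0202
Risk-neutral probability p = (e^0.02 − 0.8607)/(1.1618 − 0.8607) = 0.1595/0.3011 = 0.5297
Terminal stock prices: S_uu = 60.74, S_ud = 45, S_dd = 33.34
Terminal payoffs (K − S): max(-11.74, 0) = 0, max(4, 0) = 4, max(15.66, 0) = 15.66
Node u (S = 52.28): V_u = e^(−0.02)·[0.5297·0.0000 + 0.4703·4.0000] = 1.8441
Node d (S = 38.73): V_d = e^(−0.02)·[0.5297·4.0000 + 0.4703·15.6632] = 9.2979
Node 0 (S = 45): V_0 = e^(−0.02)·[0.5297·1.8441 + 0.4703·9.2979] = 5.2440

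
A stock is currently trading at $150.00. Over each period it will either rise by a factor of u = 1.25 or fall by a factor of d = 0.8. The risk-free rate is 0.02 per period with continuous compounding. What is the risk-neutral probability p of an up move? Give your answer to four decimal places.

Risk-neutral probability p = (e^0.02 − 0.8)/(1.25 − 0.8) = 0.2202/0.4500 = 0.4893

p = 0.4893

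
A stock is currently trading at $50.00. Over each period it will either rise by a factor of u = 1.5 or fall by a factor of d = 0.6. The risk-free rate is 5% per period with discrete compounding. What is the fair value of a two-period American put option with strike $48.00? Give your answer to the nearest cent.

Risk-neutral probability p = (1 + 0.05 − 0.6)/(1.5 − 0.6) = 0.4500/0.9000 = 0.5000
Terminal stock prices: S_uu = 112.5, S_ud = 45, S_dd = 18
Terminal payoffs (K − S): max(-64.5, 0) = 0, max(3, 0) = 3, max(30, 0) = 30
Node u (S = 75): continuation = 1/1.05·[0.5000·0.0000 + 0.5000·3.0000] = 1.4286; exercise value = 0.0000 ≤ continuation, so V_u = 1.4286
Node d (S = 30): continuation = 1/1.05·[0.5000·3.0000 + 0.5000·30.0000] = 15.7143; exercise value = 18.0000 > continuation, so V_d = 18.0000 (exercise)
Node 0 (S = 50): continuation = 1/1.05·[0.5000·1.4286 + 0.5000·18.0000] = 9.2517; exercise value = 0.0000 ≤ continuation, so V_0 = 9.2517

$9.25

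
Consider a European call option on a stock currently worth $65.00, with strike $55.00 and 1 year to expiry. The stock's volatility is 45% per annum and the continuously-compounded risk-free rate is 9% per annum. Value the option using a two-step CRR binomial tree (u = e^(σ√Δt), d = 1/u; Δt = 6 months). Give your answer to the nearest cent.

CRR parameters: u = e^(σ√Δt) = e^(0.45·√0.5) = 1.3746, d = 1/u = 0.7275
Per-period rate: rΔt = 0.09·0.5 = 0.045, so R = e^0.045 = 1.0460
Risk-neutral probability p = (e^0.045 − 0.7275)/(1.3746 − 0.7275) = 0.3186/0.6472 = 0.4922
Terminal stock prices: S_uu = 122.8, S_ud = 65, S_dd = 34.4
Terminal payoffs (S − K): max(67.83, 0) = 67.83, max(10, 0) = 10, max(-20.6, 0) = 0
Node u (S = 89.35): V_u = e^(−0.045)·[0.4922·67.8278 + 0.5078·10.0000] = 36.7723
Node d (S = 47.28): V_d = e^(−0.045)·[0.4922·10.0000 + 0.5078·0.0000] = 4.7057
Node 0 (S = 65): V_0 = e^(−0.045)·[0.4922·36.7723 + 0.5078·4.7057] = 19.5884

$19.59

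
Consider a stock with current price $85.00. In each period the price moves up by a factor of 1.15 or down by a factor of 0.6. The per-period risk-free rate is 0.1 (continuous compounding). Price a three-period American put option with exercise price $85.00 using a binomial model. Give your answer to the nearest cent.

Risk-neutral probability p = (e^0.1 − 0.6)/(1.15 − 0.6) = 0.5052/0.5500 = 0.9185
Terminal stock prices: S_uuu = 129.3, S_uud = 67.45, S_udd = 35.19, S_ddd = 18.36
Terminal payoffs (K − S): max(-44.27, 0) = 0, max(17.55, 0) = 17.55, max(49.81, 0) = 49.81, max(66.64, 0) = 66.64
Node uu (S = 112.4): continuation = e^(−0.1)·[0.9185·0.0000 + 0.0815·17.5525] = 1.2945; exercise value = 0.0000 ≤ continuation, so V_uu = 1.2945
Node ud (S = 58.65): continuation = e^(−0.1)·[0.9185·17.5525 + 0.0815·49.8100] = 18.2612; exercise value = 26.3500 > continuation, so V_ud = 26.3500 (exercise)
Node dd (S = 30.6): continuation = e^(−0.1)·[0.9185·49.8100 + 0.0815·66.6400] = 46.3112; exercise value = 54.4000 > continuation, so V_dd = 54.4000 (exercise)
Node u (S = 97.75): continuation = e^(−0.1)·[0.9185·1.2945 + 0.0815·26.3500] = 3.0192; exercise value = 0.0000 ≤ continuation, so V_u = 3.0192
Node d (S = 51): continuation = e^(−0.1)·[0.9185·26.3500 + 0.0815·54.4000] = 25.9112; exercise value = 34.0000 > continuation, so V_d = 34.0000 (exercise)
Node 0 (S = 85): continuation = e^(−0.1)·[0.9185·3.0192 + 0.0815·34.0000] = 5.0167; exercise value = 0.0000 ≤ continuation, so V_0 = 5.0167

$5.02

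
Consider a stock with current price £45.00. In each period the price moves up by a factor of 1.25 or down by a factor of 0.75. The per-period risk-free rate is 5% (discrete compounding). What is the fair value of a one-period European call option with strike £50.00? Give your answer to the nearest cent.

£3.57

Risk-neutral probability p = (1 + 0.05 − 0.75)/(1.25 − 0.75) = 0.3000/0.5000 = 0.6000
Terminal stock prices: S_u = 56.25, S_d = 33.75
Terminal payoffs (S − K): max(6.25, 0) = 6.25, max(-16.25, 0) = 0
Node 0 (S = 45): V_0 = 1/1.05·[0.6000·6.2500 + 0.4000·0.0000] = 3.5714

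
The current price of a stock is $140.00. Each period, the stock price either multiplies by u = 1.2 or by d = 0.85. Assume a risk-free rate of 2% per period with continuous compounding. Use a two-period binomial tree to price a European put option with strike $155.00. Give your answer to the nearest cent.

Risk-neutral probability p = (e^0.02 − 0.85)/(1.2 − 0.85) = 0.1702/0.3500 = 0.4863
Terminal stock prices: S_uu = 201.6, S_ud = 142.8, S_dd = 101.1
Terminal payoffs (K − S): max(-46.6, 0) = 0, max(12.2, 0) = 12.2, max(53.85, 0) = 53.85
Node u (S = 168): V_u = e^(−0.02)·[0.4863·0.0000 + 0.5137·12.2000] = 6.1432
Node d (S = 119): V_d = e^(−0.02)·[0.4863·12.2000 + 0.5137·53.8500] = 32.9308
Node 0 (S = 140): V_0 = e^(−0.02)·[0.4863·6.1432 + 0.5137·32.9308] = 19.5101

$19.51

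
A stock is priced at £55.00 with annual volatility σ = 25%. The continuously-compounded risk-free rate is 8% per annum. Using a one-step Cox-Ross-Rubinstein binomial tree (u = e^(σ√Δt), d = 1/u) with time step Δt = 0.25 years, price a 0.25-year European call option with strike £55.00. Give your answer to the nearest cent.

CRR parameters: u = e^(σ√Δt) = e^(0.25·√0.25) = 1.1331, d = 1/u = 0.8825
Per-period rate: rΔt = 0.08·0.25 = 0.02, so R = e^0.02 = 1.0202
Risk-neutral probability p = (e^0.02 − 0.8825)/(1.1331 − 0.8825) = 0.1377/0.2507 = 0.5494
Terminal stock prices: S_u = 62.32, S_d = 48.54
Terminal payoffs (S − K): max(7.323, 0) = 7.323, max(-6.463, 0) = 0
Node 0 (S = 55): V_0 = e^(−0.02)·[0.5494·7.3232 + 0.4506·0.0000] = 3.9436

£3.94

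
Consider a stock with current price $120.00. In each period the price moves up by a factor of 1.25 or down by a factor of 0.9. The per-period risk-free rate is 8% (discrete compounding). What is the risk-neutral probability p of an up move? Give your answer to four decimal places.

p = 0.5143

Risk-neutral probability p = (1 + 0.08 − 0.9)/(1.25 − 0.9) = 0.1800/0.3500 = 0.5143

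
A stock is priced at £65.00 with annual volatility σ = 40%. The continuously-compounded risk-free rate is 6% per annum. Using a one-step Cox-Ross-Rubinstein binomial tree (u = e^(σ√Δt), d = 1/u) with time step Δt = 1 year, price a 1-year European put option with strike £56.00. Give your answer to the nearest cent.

CRR parameters: u = e^(σ√Δt) = e^(0.4·√1) = 1.4918, d = 1/u = 0.6703
Per-period rate: rΔt = 0.06·1 = 0.06, so R = e^0.06 = 1.0618
Risk-neutral probability p = (e^0.06 − 0.6703)/(1.4918 − 0.6703) = 0.3915/0.8215 = 0.4766
Terminal stock prices: S_u = 96.97, S_d = 43.57
Terminal payoffs (K − S): max(-40.97, 0) = 0, max(12.43, 0) = 12.43
Node 0 (S = 65): V_0 = e^(−0.06)·[0.4766·0.0000 + 0.5234·12.4292] = 6.1268

£6.13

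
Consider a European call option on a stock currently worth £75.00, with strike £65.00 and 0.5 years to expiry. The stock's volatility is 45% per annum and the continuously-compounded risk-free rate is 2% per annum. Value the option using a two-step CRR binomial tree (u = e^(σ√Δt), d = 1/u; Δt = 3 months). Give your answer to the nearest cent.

CRR parameters: u = e^(σ√Δt) = e^(0.45·√0.25) = 1.2523, d = 1/u = 0.7985
Per-period rate: rΔt = 0.02·0.25 = 0.005, so R = e^0.005 = 1.0050
Risk-neutral probability p = (e^0.005 − 0.7985)/(1.2523 − 0.7985) = 0.2065/0.4538 = 0.4550
Terminal stock prices: S_uu = 117.6, S_ud = 75, S_dd = 47.82
Terminal payoffs (S − K): max(52.62, 0) = 52.62, max(10, 0) = 10, max(-17.18, 0) = 0
Node u (S = 93.92): V_u = e^(−0.005)·[0.4550·52.6234 + 0.5450·10.0000] = 29.2484
Node d (S = 59.89): V_d = e^(−0.005)·[0.4550·10.0000 + 0.5450·0.0000] = 4.5276
Node 0 (S = 75): V_0 = e^(−0.005)·[0.4550·29.2484 + 0.5450·4.5276] = 15.6977

£15.70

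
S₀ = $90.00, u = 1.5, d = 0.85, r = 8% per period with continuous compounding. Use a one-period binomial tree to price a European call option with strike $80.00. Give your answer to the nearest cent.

$18.22

Risk-neutral probability p = (e^0.08 − 0.85)/(1.5 − 0.85) = 0.2333/0.6500 = 0.3589
Terminal stock prices: S_u = 135, S_d = 76.5
Terminal payoffs (S − K): max(55, 0) = 55, max(-3.5, 0) = 0
Node 0 (S = 90): V_0 = e^(−0.08)·[0.3589·55.0000 + 0.6411·0.0000] = 18.2220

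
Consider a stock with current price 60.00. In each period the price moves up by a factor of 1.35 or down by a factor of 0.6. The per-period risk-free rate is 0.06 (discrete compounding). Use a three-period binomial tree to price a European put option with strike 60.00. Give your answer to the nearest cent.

9.41

Risk-neutral probability p = (1 + 0.06 − 0.6)/(1.35 − 0.6) = 0.4600/0.7500 = 0.6133
Terminal stock prices: S_uuu = 147.6, S_uud = 65.61, S_udd = 29.16, S_ddd = 12.96
Terminal payoffs (K − S): max(-87.62, 0) = 0, max(-5.61, 0) = 0, max(30.84, 0) = 30.84, max(47.04, 0) = 47.04
Node uu (S = 109.4): V_uu = 1/1.06·[0.6133·0.0000 + 0.3867·0.0000] = 0.0000
Node ud (S = 48.6): V_ud = 1/1.06·[0.6133·0.0000 + 0.3867·30.8400] = 11.2498
Node dd (S = 21.6): V_dd = 1/1.06·[0.6133·30.8400 + 0.3867·47.0400] = 35.0038
Node u (S = 81): V_u = 1/1.06·[0.6133·0.0000 + 0.3867·11.2498] = 4.1037
Node d (S = 36): V_d = 1/1.06·[0.6133·11.2498 + 0.3867·35.0038] = 19.2780
Node 0 (S = 60): V_0 = 1/1.06·[0.6133·4.1037 + 0.3867·19.2780] = 9.4067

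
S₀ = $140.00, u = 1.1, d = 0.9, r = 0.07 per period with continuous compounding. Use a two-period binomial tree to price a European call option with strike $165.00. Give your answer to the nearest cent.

Risk-neutral probability p = (e^0.07 − 0.9)/(1.1 − 0.9) = 0.1725/0.2000 = 0.8625
Terminal stock prices: S_uu = 169.4, S_ud = 138.6, S_dd = 113.4
Terminal payoffs (S − K): max(4.4, 0) = 4.4, max(-26.4, 0) = 0, max(-51.6, 0) = 0
Node u (S = 154): V_u = e^(−0.07)·[0.8625·4.4000 + 0.1375·0.0000] = 3.5386
Node d (S = 126): V_d = e^(−0.07)·[0.8625·0.0000 + 0.1375·0.0000] = 0.0000
Node 0 (S = 140): V_0 = e^(−0.07)·[0.8625·3.5386 + 0.1375·0.0000] = 2.8458

$2.85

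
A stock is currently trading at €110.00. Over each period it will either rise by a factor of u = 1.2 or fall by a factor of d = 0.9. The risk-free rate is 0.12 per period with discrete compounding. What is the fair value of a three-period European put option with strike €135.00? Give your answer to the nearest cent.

€3.87

Risk-neutral probability p = (1 + 0.12 − 0.9)/(1.2 − 0.9) = 0.2200/0.3000 = 0.7333
Terminal stock prices: S_uuu = 190.1, S_uud = 142.6, S_udd = 106.9, S_ddd = 80.19
Terminal payoffs (K − S): max(-55.08, 0) = 0, max(-7.56, 0) = 0, max(28.08, 0) = 28.08, max(54.81, 0) = 54.81
Node uu (S = 158.4): V_uu = 1/1.12·[0.7333·0.0000 + 0.2667·0.0000] = 0.0000
Node ud (S = 118.8): V_ud = 1/1.12·[0.7333·0.0000 + 0.2667·28.0800] = 6.6857
Node dd (S = 89.1): V_dd = 1/1.12·[0.7333·28.0800 + 0.2667·54.8100] = 31.4357
Node u (S = 132): V_u = 1/1.12·[0.7333·0.0000 + 0.2667·6.6857] = 1.5918
Node d (S = 99): V_d = 1/1.12·[0.7333·6.6857 + 0.2667·31.4357] = 11.8622
Node 0 (S = 110): V_0 = 1/1.12·[0.7333·1.5918 + 0.2667·11.8622] = 3.8666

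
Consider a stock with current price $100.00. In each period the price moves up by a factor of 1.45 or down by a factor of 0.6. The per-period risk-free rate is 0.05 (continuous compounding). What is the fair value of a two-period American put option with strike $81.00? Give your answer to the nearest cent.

$9.37

Risk-neutral probability p = (e^0.05 − 0.6)/(1.45 − 0.6) = 0.4513/0.8500 = 0.5309
Terminal stock prices: S_uu = 210.2, S_ud = 87, S_dd = 36
Terminal payoffs (K − S): max(-129.2, 0) = 0, max(-6, 0) = 0, max(45, 0) = 45
Node u (S = 145): continuation = e^(−0.05)·[0.5309·0.0000 + 0.4691·0.0000] = 0.0000; exercise value = 0.0000 ≤ continuation, so V_u = 0.0000
Node d (S = 60): continuation = e^(−0.05)·[0.5309·0.0000 + 0.4691·45.0000] = 20.0797; exercise value = 21.0000 > continuation, so V_d = 21.0000 (exercise)
Node 0 (S = 100): continuation = e^(−0.05)·[0.5309·0.0000 + 0.4691·21.0000] = 9.3705; exercise value = 0.0000 ≤ continuation, so V_0 = 9.3705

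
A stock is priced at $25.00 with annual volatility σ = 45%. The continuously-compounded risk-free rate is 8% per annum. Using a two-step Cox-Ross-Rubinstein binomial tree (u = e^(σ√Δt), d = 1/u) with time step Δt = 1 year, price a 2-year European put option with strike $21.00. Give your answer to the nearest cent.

$2.51

CRR parameters: u = e^(σ√Δt) = e^(0.45·√1) = 1.5683, d = 1/u = 0.6376
Per-period rate: rΔt = 0.08·1 = 0.08, so R = e^0.08 = 1.0833
Risk-neutral probability p = (e^0.08 − 0.6376)/(1.5683 − 0.6376) = 0.4457/0.9307 = 0.4789
Terminal stock prices: S_uu = 61.49, S_ud = 25, S_dd = 10.16
Terminal payoffs (K − S): max(-40.49, 0) = 0, max(-4, 0) = 0, max(10.84, 0) = 10.84
Node u (S = 39.21): V_u = e^(−0.08)·[0.4789·0.0000 + 0.5211·0.0000] = 0.0000
Node d (S = 15.94): V_d = e^(−0.08)·[0.4789·0.0000 + 0.5211·10.8358] = 5.2129
Node 0 (S = 25): V_0 = e^(−0.08)·[0.4789·0.0000 + 0.5211·5.2129] = 2.5078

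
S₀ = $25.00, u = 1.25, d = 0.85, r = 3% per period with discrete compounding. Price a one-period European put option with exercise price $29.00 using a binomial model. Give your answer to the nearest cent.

$4.14

Risk-neutral probability p = (1 + 0.03 − 0.85)/(1.25 − 0.85) = 0.1800/0.4000 = 0.4500
Terminal stock prices: S_u = 31.25, S_d = 21.25
Terminal payoffs (K − S): max(-2.25, 0) = 0, max(7.75, 0) = 7.75
Node 0 (S = 25): V_0 = 1/1.03·[0.4500·0.0000 + 0.5500·7.7500] = 4.1383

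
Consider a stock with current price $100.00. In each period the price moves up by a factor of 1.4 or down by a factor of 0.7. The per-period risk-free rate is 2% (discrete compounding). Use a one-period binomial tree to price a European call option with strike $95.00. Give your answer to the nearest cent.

$20.17

Risk-neutral probability p = (1 + 0.02 − 0.7)/(1.4 − 0.7) = 0.3200/0.7000 = 0.4571
Terminal stock prices: S_u = 140, S_d = 70
Terminal payoffs (S − K): max(45, 0) = 45, max(-25, 0) = 0
Node 0 (S = 100): V_0 = 1/1.02·[0.4571·45.0000 + 0.5429·0.0000] = 20.1681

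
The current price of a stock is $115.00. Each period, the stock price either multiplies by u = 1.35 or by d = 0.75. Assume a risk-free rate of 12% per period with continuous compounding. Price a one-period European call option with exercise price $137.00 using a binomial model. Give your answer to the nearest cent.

$10.18

Risk-neutral probability p = (e^0.12 − 0.75)/(1.35 − 0.75) = 0.3775/0.6000 = 0.6292
Terminal stock prices: S_u = 155.2, S_d = 86.25
Terminal payoffs (S − K): max(18.25, 0) = 18.25, max(-50.75, 0) = 0
Node 0 (S = 115): V_0 = e^(−0.12)·[0.6292·18.2500 + 0.3708·0.0000] = 10.1838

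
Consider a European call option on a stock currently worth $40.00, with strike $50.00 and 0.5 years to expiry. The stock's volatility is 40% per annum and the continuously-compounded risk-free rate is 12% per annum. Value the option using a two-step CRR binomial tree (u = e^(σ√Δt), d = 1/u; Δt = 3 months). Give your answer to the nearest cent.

$2.52

CRR parameters: u = e^(σ√Δt) = e^(0.4·√0.25) = 1.2214, d = 1/u = 0.8187
Per-period rate: rΔt = 0.12·0.25 = 0.03, so R = e^0.03 = 1.0305
Risk-neutral probability p = (e^0.03 − 0.8187)/(1.2214 − 0.8187) = 0.2117/0.4027 = 0.5258
Terminal stock prices: S_uu = 59.67, S_ud = 40, S_dd = 26.81
Terminal payoffs (S − K): max(9.673, 0) = 9.673, max(-10, 0) = 0, max(-23.19, 0) = 0
Node u (S = 48.86): V_u = e^(−0.03)·[0.5258·9.6730 + 0.4742·0.0000] = 4.9357
Node d (S = 32.75): V_d = e^(−0.03)·[0.5258·0.0000 + 0.4742·0.0000] = 0.0000
Node 0 (S = 40): V_0 = e^(−0.03)·[0.5258·4.9357 + 0.4742·0.0000] = 2.5185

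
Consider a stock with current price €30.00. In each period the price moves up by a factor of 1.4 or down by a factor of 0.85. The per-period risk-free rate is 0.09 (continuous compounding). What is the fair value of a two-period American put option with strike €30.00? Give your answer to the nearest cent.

€2.29

Risk-neutral probability p = (e^0.09 − 0.85)/(1.4 − 0.85) = 0.2442/0.5500 = 0.4440
Terminal stock prices: S_uu = 58.8, S_ud = 35.7, S_dd = 21.67
Terminal payoffs (K − S): max(-28.8, 0) = 0, max(-5.7, 0) = 0, max(8.325, 0) = 8.325
Node u (S = 42): continuation = e^(−0.09)·[0.4440·0.0000 + 0.5560·0.0000] = 0.0000; exercise value = 0.0000 ≤ continuation, so V_u = 0.0000
Node d (S = 25.5): continuation = e^(−0.09)·[0.4440·0.0000 + 0.5560·8.3250] = 4.2307; exercise value = 4.5000 > continuation, so V_d = 4.5000 (exercise)
Node 0 (S = 30): continuation = e^(−0.09)·[0.4440·0.0000 + 0.5560·4.5000] = 2.2868; exercise value = 0.0000 ≤ continuation, so V_0 = 2.2868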